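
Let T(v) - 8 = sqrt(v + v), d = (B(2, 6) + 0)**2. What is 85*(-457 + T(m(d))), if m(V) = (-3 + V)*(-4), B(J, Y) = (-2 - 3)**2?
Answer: -38165 + 340*I*sqrt(311) ≈ -38165.0 + 5996.0*I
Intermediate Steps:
B(J, Y) = 25 (B(J, Y) = (-5)**2 = 25)
d = 625 (d = (25 + 0)**2 = 25**2 = 625)
m(V) = 12 - 4*V
T(v) = 8 + sqrt(2)*sqrt(v) (T(v) = 8 + sqrt(v + v) = 8 + sqrt(2*v) = 8 + sqrt(2)*sqrt(v))
85*(-457 + T(m(d))) = 85*(-457 + (8 + sqrt(2)*sqrt(12 - 4*625))) = 85*(-457 + (8 + sqrt(2)*sqrt(12 - 2500))) = 85*(-457 + (8 + sqrt(2)*sqrt(-2488))) = 85*(-457 + (8 + sqrt(2)*(2*I*sqrt(622)))) = 85*(-457 + (8 + 4*I*sqrt(311))) = 85*(-449 + 4*I*sqrt(311)) = -38165 + 340*I*sqrt(311)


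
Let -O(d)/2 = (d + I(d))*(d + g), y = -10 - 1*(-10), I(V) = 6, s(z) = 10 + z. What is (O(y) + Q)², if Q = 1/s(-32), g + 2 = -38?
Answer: 111492481/484 ≈ 2.3036e+5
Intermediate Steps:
g = -40 (g = -2 - 38 = -40)
Q = -1/22 (Q = 1/(10 - 32) = 1/(-22) = -1/22 ≈ -0.045455)
y = 0 (y = -10 + 10 = 0)
O(d) = -2*(-40 + d)*(6 + d) (O(d) = -2*(d + 6)*(d - 40) = -2*(6 + d)*(-40 + d) = -2*(-40 + d)*(6 + d))
(O(y) + Q)² = ((480 - 2*0² + 68*0) - 1/22)² = ((480 - 2*0 + 0) - 1/22)² = ((480 + 0 + 0) - 1/22)² = (480 - 1/22)² = (10559/22)² = 111492481/484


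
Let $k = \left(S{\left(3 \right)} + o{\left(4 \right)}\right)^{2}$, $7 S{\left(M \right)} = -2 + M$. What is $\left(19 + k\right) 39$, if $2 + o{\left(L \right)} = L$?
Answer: $\frac{45084}{49} \approx 920.08$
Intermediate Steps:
$S{\left(M \right)} = - \frac{2}{7} + \frac{M}{7}$ ($S{\left(M \right)} = \frac{-2 + M}{7} = - \frac{2}{7} + \frac{M}{7}$)
$o{\left(L \right)} = -2 + L$
$k = \frac{225}{49}$ ($k = \left(\left(- \frac{2}{7} + \frac{1}{7} \cdot 3\right) + \left(-2 + 4\right)\right)^{2} = \left(\left(- \frac{2}{7} + \frac{3}{7}\right) + 2\right)^{2} = \left(\frac{1}{7} + 2\right)^{2} = \left(\frac{15}{7}\right)^{2} = \frac{225}{49} \approx 4.5918$)
$\left(19 + k\right) 39 = \left(19 + \frac{225}{49}\right) 39 = \frac{1156}{49} \cdot 39 = \frac{45084}{49}$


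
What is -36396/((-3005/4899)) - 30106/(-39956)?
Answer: 3562202626177/60033890 ≈ 59337.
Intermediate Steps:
-36396/((-3005/4899)) - 30106/(-39956) = -36396/((-3005*1/4899)) - 30106*(-1/39956) = -36396/(-3005/4899) + 15053/19978 = -36396*(-4899/3005) + 15053/19978 = 178304004/3005 + 15053/19978 = 3562202626177/60033890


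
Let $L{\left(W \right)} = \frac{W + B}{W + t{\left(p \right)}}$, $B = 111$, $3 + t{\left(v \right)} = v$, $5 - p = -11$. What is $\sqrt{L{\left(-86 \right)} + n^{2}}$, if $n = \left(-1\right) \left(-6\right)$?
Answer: $\frac{\sqrt{190019}}{73} \approx 5.9714$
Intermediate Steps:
$p = 16$ ($p = 5 - -11 = 5 + 11 = 16$)
$n = 6$
$t{\left(v \right)} = -3 + v$
$L{\left(W \right)} = \frac{111 + W}{13 + W}$ ($L{\left(W \right)} = \frac{W + 111}{W + \left(-3 + 16\right)} = \frac{111 + W}{W + 13} = \frac{111 + W}{13 + W}$)
$\sqrt{L{\left(-86 \right)} + n^{2}} = \sqrt{\frac{111 - 86}{13 - 86} + 6^{2}} = \sqrt{\frac{1}{-73} \cdot 25 + 36} = \sqrt{\left(- \frac{1}{73}\right) 25 + 36} = \sqrt{- \frac{25}{73} + 36} = \sqrt{\frac{2603}{73}} = \frac{\sqrt{190019}}{73}$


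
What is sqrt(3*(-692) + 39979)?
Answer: sqrt(37903) ≈ 194.69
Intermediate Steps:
sqrt(3*(-692) + 39979) = sqrt(-2076 + 39979) = sqrt(37903)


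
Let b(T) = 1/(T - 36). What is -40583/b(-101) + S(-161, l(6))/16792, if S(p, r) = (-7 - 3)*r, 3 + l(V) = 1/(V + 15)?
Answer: 490147107773/88158 ≈ 5.5599e+6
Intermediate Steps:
l(V) = -3 + 1/(15 + V) (l(V) = -3 + 1/(V + 15) = -3 + 1/(15 + V))
S(p, r) = -10*r
b(T) = 1/(-36 + T)
-40583/b(-101) + S(-161, l(6))/16792 = -40583/(1/(-36 - 101)) - 10*(-44 - 3*6)/(15 + 6)/16792 = -40583/(1/(-137)) - 10*(-44 - 18)/21*(1/16792) = -40583/(-1/137) - 10*(-62)/21*(1/16792) = -40583*(-137) - 10*(-62/21)*(1/16792) = 5559871 + (620/21)*(1/16792) = 5559871 + 155/88158 = 490147107773/88158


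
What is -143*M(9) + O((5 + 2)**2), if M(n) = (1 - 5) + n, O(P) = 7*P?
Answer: -372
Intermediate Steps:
M(n) = -4 + n
-143*M(9) + O((5 + 2)**2) = -143*(-4 + 9) + 7*(5 + 2)**2 = -143*5 + 7*7**2 = -715 + 7*49 = -715 + 343 = -372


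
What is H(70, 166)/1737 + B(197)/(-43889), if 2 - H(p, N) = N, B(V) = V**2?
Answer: -74609029/76235193 ≈ -0.97867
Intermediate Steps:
H(p, N) = 2 - N
H(70, 166)/1737 + B(197)/(-43889) = (2 - 1*166)/1737 + 197**2/(-43889) = (2 - 166)*(1/1737) + 38809*(-1/43889) = -164*1/1737 - 38809/43889 = -164/1737 - 38809/43889 = -74609029/76235193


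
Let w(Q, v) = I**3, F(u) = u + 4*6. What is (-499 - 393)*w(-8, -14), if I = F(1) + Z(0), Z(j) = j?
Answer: -13937500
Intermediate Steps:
F(u) = 24 + u (F(u) = u + 24 = 24 + u)
I = 25 (I = (24 + 1) + 0 = 25 + 0 = 25)
w(Q, v) = 15625 (w(Q, v) = 25**3 = 15625)
(-499 - 393)*w(-8, -14) = (-499 - 393)*15625 = -892*15625 = -13937500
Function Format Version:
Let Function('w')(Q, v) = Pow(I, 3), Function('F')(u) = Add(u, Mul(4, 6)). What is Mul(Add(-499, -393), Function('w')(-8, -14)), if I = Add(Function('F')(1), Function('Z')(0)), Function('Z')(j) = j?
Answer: -13937500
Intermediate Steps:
Function('F')(u) = Add(24, u) (Function('F')(u) = Add(u, 24) = Add(24, u))
I = 25 (I = Add(Add(24, 1), 0) = Add(25, 0) = 25)
Function('w')(Q, v) = 15625 (Function('w')(Q, v) = Pow(25, 3) = 15625)
Mul(Add(-499, -393), Function('w')(-8, -14)) = Mul(Add(-499, -393), 15625) = Mul(-892, 15625) = -13937500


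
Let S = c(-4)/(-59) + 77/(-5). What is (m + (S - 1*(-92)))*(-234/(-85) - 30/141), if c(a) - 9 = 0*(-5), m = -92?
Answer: -789136/19975 ≈ -39.506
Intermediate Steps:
c(a) = 9 (c(a) = 9 + 0*(-5) = 9 + 0 = 9)
S = -4588/295 (S = 9/(-59) + 77/(-5) = 9*(-1/59) + 77*(-⅕) = -9/59 - 77/5 = -4588/295 ≈ -15.553)
(m + (S - 1*(-92)))*(-234/(-85) - 30/141) = (-92 + (-4588/295 - 1*(-92)))*(-234/(-85) - 30/141) = (-92 + (-4588/295 + 92))*(-234*(-1/85) - 30*1/141) = (-92 + 22552/295)*(234/85 - 10/47) = -4588/295*10148/3995 = -789136/19975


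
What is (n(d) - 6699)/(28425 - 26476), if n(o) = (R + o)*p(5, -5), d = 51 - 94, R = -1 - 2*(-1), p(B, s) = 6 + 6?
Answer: -7203/1949 ≈ -3.6957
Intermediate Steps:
p(B, s) = 12
R = 1 (R = -1 + 2 = 1)
d = -43
n(o) = 12 + 12*o (n(o) = (1 + o)*12 = 12 + 12*o)
(n(d) - 6699)/(28425 - 26476) = ((12 + 12*(-43)) - 6699)/(28425 - 26476) = ((12 - 516) - 6699)/1949 = (-504 - 6699)*(1/1949) = -7203*1/1949 = -7203/1949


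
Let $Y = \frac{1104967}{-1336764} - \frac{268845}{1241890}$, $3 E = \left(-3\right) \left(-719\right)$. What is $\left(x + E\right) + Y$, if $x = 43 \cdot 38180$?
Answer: $\frac{39351525363067}{23958924} \approx 1.6425 \cdot 10^{6}$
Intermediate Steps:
$x = 1641740$
$E = 719$ ($E = \frac{\left(-3\right) \left(-719\right)}{3} = \frac{1}{3} \cdot 2157 = 719$)
$Y = - \frac{24991049}{23958924}$ ($Y = 1104967 \left(- \frac{1}{1336764}\right) - \frac{53769}{248378} = - \frac{1104967}{1336764} - \frac{53769}{248378} = - \frac{24991049}{23958924} \approx -1.0431$)
$\left(x + E\right) + Y = \left(1641740 + 719\right) - \frac{24991049}{23958924} = 1642459 - \frac{24991049}{23958924} = \frac{39351525363067}{23958924}$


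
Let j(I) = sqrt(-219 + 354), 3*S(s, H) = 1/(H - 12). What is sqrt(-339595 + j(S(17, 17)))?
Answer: sqrt(-339595 + 3*sqrt(15)) ≈ 582.74*I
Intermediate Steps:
S(s, H) = 1/(3*(-12 + H)) (S(s, H) = 1/(3*(H - 12)) = 1/(3*(-12 + H)))
j(I) = 3*sqrt(15) (j(I) = sqrt(135) = 3*sqrt(15))
sqrt(-339595 + j(S(17, 17))) = sqrt(-339595 + 3*sqrt(15))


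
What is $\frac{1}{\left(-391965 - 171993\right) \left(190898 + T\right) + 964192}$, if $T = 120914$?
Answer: $- \frac{1}{175847907704} \approx -5.6867 \cdot 10^{-12}$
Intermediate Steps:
$\frac{1}{\left(-391965 - 171993\right) \left(190898 + T\right) + 964192} = \frac{1}{\left(-391965 - 171993\right) \left(190898 + 120914\right) + 964192} = \frac{1}{\left(-563958\right) 311812 + 964192} = \frac{1}{-175848871896 + 964192} = \frac{1}{-175847907704} = - \frac{1}{175847907704}$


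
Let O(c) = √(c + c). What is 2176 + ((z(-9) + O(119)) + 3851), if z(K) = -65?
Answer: 5962 + √238 ≈ 5977.4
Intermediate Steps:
O(c) = √2*√c (O(c) = √(2*c) = √2*√c)
2176 + ((z(-9) + O(119)) + 3851) = 2176 + ((-65 + √2*√119) + 3851) = 2176 + ((-65 + √238) + 3851) = 2176 + (3786 + √238) = 5962 + √238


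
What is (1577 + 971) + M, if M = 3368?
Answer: 5916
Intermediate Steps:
(1577 + 971) + M = (1577 + 971) + 3368 = 2548 + 3368 = 5916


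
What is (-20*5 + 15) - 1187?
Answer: -1272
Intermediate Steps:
(-20*5 + 15) - 1187 = (-100 + 15) - 1187 = -85 - 1187 = -1272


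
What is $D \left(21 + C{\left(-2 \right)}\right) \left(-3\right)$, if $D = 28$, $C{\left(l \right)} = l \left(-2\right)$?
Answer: $-2100$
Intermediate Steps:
$C{\left(l \right)} = - 2 l$
$D \left(21 + C{\left(-2 \right)}\right) \left(-3\right) = 28 \left(21 - -4\right) \left(-3\right) = 28 \left(21 + 4\right) \left(-3\right) = 28 \cdot 25 \left(-3\right) = 28 \left(-75\right) = -2100$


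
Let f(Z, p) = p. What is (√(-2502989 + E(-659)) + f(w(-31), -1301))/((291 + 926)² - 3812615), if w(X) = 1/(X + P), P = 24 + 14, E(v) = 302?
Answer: 1301/2331526 - I*√2502687/2331526 ≈ 0.000558 - 0.00067852*I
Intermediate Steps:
P = 38
w(X) = 1/(38 + X) (w(X) = 1/(X + 38) = 1/(38 + X))
(√(-2502989 + E(-659)) + f(w(-31), -1301))/((291 + 926)² - 3812615) = (√(-2502989 + 302) - 1301)/((291 + 926)² - 3812615) = (√(-2502687) - 1301)/(1217² - 3812615) = (I*√2502687 - 1301)/(1481089 - 3812615) = (-1301 + I*√2502687)/(-2331526) = (-1301 + I*√2502687)*(-1/2331526) = 1301/2331526 - I*√2502687/2331526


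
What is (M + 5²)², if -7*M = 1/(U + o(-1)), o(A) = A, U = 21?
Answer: 12243001/19600 ≈ 624.64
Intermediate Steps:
M = -1/140 (M = -1/(7*(21 - 1)) = -⅐/20 = -⅐*1/20 = -1/140 ≈ -0.0071429)
(M + 5²)² = (-1/140 + 5²)² = (-1/140 + 25)² = (3499/140)² = 12243001/19600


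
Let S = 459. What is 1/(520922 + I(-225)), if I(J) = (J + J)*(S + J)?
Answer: 1/415622 ≈ 2.4060e-6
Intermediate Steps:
I(J) = 2*J*(459 + J) (I(J) = (J + J)*(459 + J) = (2*J)*(459 + J) = 2*J*(459 + J))
1/(520922 + I(-225)) = 1/(520922 + 2*(-225)*(459 - 225)) = 1/(520922 + 2*(-225)*234) = 1/(520922 - 105300) = 1/415622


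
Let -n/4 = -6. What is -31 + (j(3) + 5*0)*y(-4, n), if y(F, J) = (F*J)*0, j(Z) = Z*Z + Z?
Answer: -31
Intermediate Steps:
n = 24 (n = -4*(-6) = 24)
j(Z) = Z + Z² (j(Z) = Z² + Z = Z + Z²)
y(F, J) = 0
-31 + (j(3) + 5*0)*y(-4, n) = -31 + (3*(1 + 3) + 5*0)*0 = -31 + (3*4 + 0)*0 = -31 + (12 + 0)*0 = -31 + 12*0 = -31 + 0 = -31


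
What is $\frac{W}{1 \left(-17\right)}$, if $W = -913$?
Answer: $\frac{913}{17} \approx 53.706$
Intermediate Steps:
$\frac{W}{1 \left(-17\right)} = - \frac{913}{1 \left(-17\right)} = - \frac{913}{-17} = \left(-913\right) \left(- \frac{1}{17}\right) = \frac{913}{17}$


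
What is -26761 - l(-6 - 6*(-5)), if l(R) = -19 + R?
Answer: -26766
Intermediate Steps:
-26761 - l(-6 - 6*(-5)) = -26761 - (-19 + (-6 - 6*(-5))) = -26761 - (-19 + (-6 + 30)) = -26761 - (-19 + 24) = -26761 - 1*5 = -26761 - 5 = -26766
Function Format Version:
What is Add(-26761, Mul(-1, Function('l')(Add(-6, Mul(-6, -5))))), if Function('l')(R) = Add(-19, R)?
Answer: -26766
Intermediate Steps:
Add(-26761, Mul(-1, Function('l')(Add(-6, Mul(-6, -5))))) = Add(-26761, Mul(-1, Add(-19, Add(-6, Mul(-6, -5))))) = Add(-26761, Mul(-1, Add(-19, Add(-6, 30)))) = Add(-26761, Mul(-1, Add(-19, 24))) = Add(-26761, Mul(-1, 5)) = Add(-26761, -5) = -26766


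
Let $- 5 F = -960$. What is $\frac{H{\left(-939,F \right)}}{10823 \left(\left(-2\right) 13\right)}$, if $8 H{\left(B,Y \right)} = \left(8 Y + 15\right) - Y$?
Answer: $- \frac{1359}{2251184} \approx -0.00060368$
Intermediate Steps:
$F = 192$ ($F = \left(- \frac{1}{5}\right) \left(-960\right) = 192$)
$H{\left(B,Y \right)} = \frac{15}{8} + \frac{7 Y}{8}$ ($H{\left(B,Y \right)} = \frac{\left(8 Y + 15\right) - Y}{8} = \frac{\left(15 + 8 Y\right) - Y}{8} = \frac{15 + 7 Y}{8} = \frac{15}{8} + \frac{7 Y}{8}$)
$\frac{H{\left(-939,F \right)}}{10823 \left(\left(-2\right) 13\right)} = \frac{\frac{15}{8} + \frac{7}{8} \cdot 192}{10823 \left(\left(-2\right) 13\right)} = \frac{\frac{15}{8} + 168}{10823 \left(-26\right)} = \frac{1359}{8 \left(-281398\right)} = \frac{1359}{8} \left(- \frac{1}{281398}\right) = - \frac{1359}{2251184}$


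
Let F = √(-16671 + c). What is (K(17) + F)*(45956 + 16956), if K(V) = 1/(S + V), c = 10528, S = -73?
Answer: -7864/7 + 62912*I*√6143 ≈ -1123.4 + 4.9309e+6*I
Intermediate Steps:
F = I*√6143 (F = √(-16671 + 10528) = √(-6143) = I*√6143 ≈ 78.377*I)
K(V) = 1/(-73 + V)
(K(17) + F)*(45956 + 16956) = (1/(-73 + 17) + I*√6143)*(45956 + 16956) = (1/(-56) + I*√6143)*62912 = (-1/56 + I*√6143)*62912 = -7864/7 + 62912*I*√6143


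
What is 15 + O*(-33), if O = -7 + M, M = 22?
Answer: -480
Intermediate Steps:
O = 15 (O = -7 + 22 = 15)
15 + O*(-33) = 15 + 15*(-33) = 15 - 495 = -480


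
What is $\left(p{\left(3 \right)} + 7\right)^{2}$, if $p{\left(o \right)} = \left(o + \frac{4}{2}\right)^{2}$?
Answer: $1024$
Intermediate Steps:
$p{\left(o \right)} = \left(2 + o\right)^{2}$ ($p{\left(o \right)} = \left(o + 4 \cdot \frac{1}{2}\right)^{2} = \left(o + 2\right)^{2} = \left(2 + o\right)^{2}$)
$\left(p{\left(3 \right)} + 7\right)^{2} = \left(\left(2 + 3\right)^{2} + 7\right)^{2} = \left(5^{2} + 7\right)^{2} = \left(25 + 7\right)^{2} = 32^{2} = 1024$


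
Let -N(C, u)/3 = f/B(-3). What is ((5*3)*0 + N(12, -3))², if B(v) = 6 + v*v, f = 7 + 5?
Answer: 144/25 ≈ 5.7600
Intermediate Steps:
f = 12
B(v) = 6 + v²
N(C, u) = -12/5 (N(C, u) = -36/(6 + (-3)²) = -36/(6 + 9) = -36/15 = -3*⅘ = -12/5)
((5*3)*0 + N(12, -3))² = ((5*3)*0 - 12/5)² = (15*0 - 12/5)² = (0 - 12/5)² = (-12/5)² = 144/25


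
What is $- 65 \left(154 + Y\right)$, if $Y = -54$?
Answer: $-6500$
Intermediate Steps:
$- 65 \left(154 + Y\right) = - 65 \left(154 - 54\right) = \left(-65\right) 100 = -6500$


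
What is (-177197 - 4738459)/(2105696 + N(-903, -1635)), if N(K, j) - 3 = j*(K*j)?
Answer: 1228914/602954119 ≈ 0.0020382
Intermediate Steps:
N(K, j) = 3 + K*j**2 (N(K, j) = 3 + j*(K*j) = 3 + K*j**2)
(-177197 - 4738459)/(2105696 + N(-903, -1635)) = (-177197 - 4738459)/(2105696 + (3 - 903*(-1635)**2)) = -4915656/(2105696 + (3 - 903*2673225)) = -4915656/(2105696 + (3 - 2413922175)) = -4915656/(2105696 - 2413922172) = -4915656/(-2411816476) = -4915656*(-1/2411816476) = 1228914/602954119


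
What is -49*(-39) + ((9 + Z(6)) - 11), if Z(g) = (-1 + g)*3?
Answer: 1924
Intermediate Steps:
Z(g) = -3 + 3*g
-49*(-39) + ((9 + Z(6)) - 11) = -49*(-39) + ((9 + (-3 + 3*6)) - 11) = 1911 + ((9 + (-3 + 18)) - 11) = 1911 + ((9 + 15) - 11) = 1911 + (24 - 11) = 1911 + 13 = 1924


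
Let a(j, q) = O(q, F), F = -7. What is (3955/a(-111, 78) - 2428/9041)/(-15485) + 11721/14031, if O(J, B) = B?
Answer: 570881794156/654779462145 ≈ 0.87187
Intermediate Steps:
a(j, q) = -7
(3955/a(-111, 78) - 2428/9041)/(-15485) + 11721/14031 = (3955/(-7) - 2428/9041)/(-15485) + 11721/14031 = (3955*(-1/7) - 2428*1/9041)*(-1/15485) + 11721*(1/14031) = (-565 - 2428/9041)*(-1/15485) + 3907/4677 = -5110593/9041*(-1/15485) + 3907/4677 = 5110593/139999885 + 3907/4677 = 570881794156/654779462145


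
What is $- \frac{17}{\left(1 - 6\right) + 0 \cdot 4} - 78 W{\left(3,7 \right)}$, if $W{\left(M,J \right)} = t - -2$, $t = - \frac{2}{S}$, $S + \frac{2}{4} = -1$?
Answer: $- \frac{1283}{5} \approx -256.6$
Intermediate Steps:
$S = - \frac{3}{2}$ ($S = - \frac{1}{2} - 1 = - \frac{3}{2} \approx -1.5$)
$t = \frac{4}{3}$ ($t = - \frac{2}{- \frac{3}{2}} = \left(-2\right) \left(- \frac{2}{3}\right) = \frac{4}{3} \approx 1.3333$)
$W{\left(M,J \right)} = \frac{10}{3}$ ($W{\left(M,J \right)} = \frac{4}{3} - -2 = \frac{4}{3} + 2 = \frac{10}{3}$)
$- \frac{17}{\left(1 - 6\right) + 0 \cdot 4} - 78 W{\left(3,7 \right)} = - \frac{17}{\left(1 - 6\right) + 0 \cdot 4} - 260 = - \frac{17}{\left(1 - 6\right) + 0} - 260 = - \frac{17}{-5 + 0} - 260 = - \frac{17}{-5} - 260 = \left(-17\right) \left(- \frac{1}{5}\right) - 260 = \frac{17}{5} - 260 = - \frac{1283}{5}$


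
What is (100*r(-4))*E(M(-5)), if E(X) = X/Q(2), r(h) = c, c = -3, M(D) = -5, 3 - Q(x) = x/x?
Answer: 750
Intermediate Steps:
Q(x) = 2 (Q(x) = 3 - x/x = 3 - 1*1 = 3 - 1 = 2)
r(h) = -3
E(X) = X/2
(100*r(-4))*E(M(-5)) = (100*(-3))*((½)*(-5)) = -300*(-5/2) = 750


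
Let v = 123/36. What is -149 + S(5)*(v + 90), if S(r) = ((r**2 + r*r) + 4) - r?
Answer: 53141/12 ≈ 4428.4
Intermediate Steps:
v = 41/12 (v = 123*(1/36) = 41/12 ≈ 3.4167)
S(r) = 4 - r + 2*r**2 (S(r) = ((r**2 + r**2) + 4) - r = (2*r**2 + 4) - r = (4 + 2*r**2) - r = 4 - r + 2*r**2)
-149 + S(5)*(v + 90) = -149 + (4 - 1*5 + 2*5**2)*(41/12 + 90) = -149 + (4 - 5 + 2*25)*(1121/12) = -149 + (4 - 5 + 50)*(1121/12) = -149 + 49*(1121/12) = -149 + 54929/12 = 53141/12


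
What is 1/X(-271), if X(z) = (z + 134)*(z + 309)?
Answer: -1/5206 ≈ -0.00019209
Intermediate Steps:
X(z) = (134 + z)*(309 + z)
1/X(-271) = 1/(41406 + (-271)² + 443*(-271)) = 1/(41406 + 73441 - 120053) = 1/(-5206) = -1/5206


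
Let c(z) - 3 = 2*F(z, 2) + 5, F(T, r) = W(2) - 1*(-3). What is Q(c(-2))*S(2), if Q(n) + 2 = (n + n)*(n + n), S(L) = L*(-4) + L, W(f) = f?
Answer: -7764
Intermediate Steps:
F(T, r) = 5 (F(T, r) = 2 - 1*(-3) = 2 + 3 = 5)
S(L) = -3*L (S(L) = -4*L + L = -3*L)
c(z) = 18 (c(z) = 3 + (2*5 + 5) = 3 + (10 + 5) = 3 + 15 = 18)
Q(n) = -2 + 4*n² (Q(n) = -2 + (n + n)*(n + n) = -2 + (2*n)*(2*n) = -2 + 4*n²)
Q(c(-2))*S(2) = (-2 + 4*18²)*(-3*2) = (-2 + 4*324)*(-6) = (-2 + 1296)*(-6) = 1294*(-6) = -7764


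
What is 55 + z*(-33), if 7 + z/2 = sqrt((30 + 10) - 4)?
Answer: 121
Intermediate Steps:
z = -2 (z = -14 + 2*sqrt((30 + 10) - 4) = -14 + 2*sqrt(40 - 4) = -14 + 2*sqrt(36) = -14 + 2*6 = -14 + 12 = -2)
55 + z*(-33) = 55 - 2*(-33) = 55 + 66 = 121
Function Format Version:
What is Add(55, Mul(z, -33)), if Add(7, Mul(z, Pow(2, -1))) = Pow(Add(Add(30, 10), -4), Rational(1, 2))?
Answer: 121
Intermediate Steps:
z = -2 (z = Add(-14, Mul(2, Pow(Add(Add(30, 10), -4), Rational(1, 2)))) = Add(-14, Mul(2, Pow(Add(40, -4), Rational(1, 2)))) = Add(-14, Mul(2, Pow(36, Rational(1, 2)))) = Add(-14, Mul(2, 6)) = Add(-14, 12) = -2)
Add(55, Mul(z, -33)) = Add(55, Mul(-2, -33)) = Add(55, 66) = 121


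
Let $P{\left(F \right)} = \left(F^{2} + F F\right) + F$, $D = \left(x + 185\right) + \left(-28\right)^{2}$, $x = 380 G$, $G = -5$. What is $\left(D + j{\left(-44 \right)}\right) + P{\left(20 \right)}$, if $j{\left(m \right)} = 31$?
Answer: $-80$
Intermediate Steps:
$x = -1900$ ($x = 380 \left(-5\right) = -1900$)
$D = -931$ ($D = \left(-1900 + 185\right) + \left(-28\right)^{2} = -1715 + 784 = -931$)
$P{\left(F \right)} = F + 2 F^{2}$ ($P{\left(F \right)} = \left(F^{2} + F^{2}\right) + F = 2 F^{2} + F = F + 2 F^{2}$)
$\left(D + j{\left(-44 \right)}\right) + P{\left(20 \right)} = \left(-931 + 31\right) + 20 \left(1 + 2 \cdot 20\right) = -900 + 20 \left(1 + 40\right) = -900 + 20 \cdot 41 = -900 + 820 = -80$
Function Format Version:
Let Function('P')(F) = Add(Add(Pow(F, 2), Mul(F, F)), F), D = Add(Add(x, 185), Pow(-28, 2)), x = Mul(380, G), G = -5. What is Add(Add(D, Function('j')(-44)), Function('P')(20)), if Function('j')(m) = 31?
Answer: -80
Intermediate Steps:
x = -1900 (x = Mul(380, -5) = -1900)
D = -931 (D = Add(Add(-1900, 185), Pow(-28, 2)) = Add(-1715, 784) = -931)
Function('P')(F) = Add(F, Mul(2, Pow(F, 2))) (Function('P')(F) = Add(Add(Pow(F, 2), Pow(F, 2)), F) = Add(Mul(2, Pow(F, 2)), F) = Add(F, Mul(2, Pow(F, 2))))
Add(Add(D, Function('j')(-44)), Function('P')(20)) = Add(Add(-931, 31), Mul(20, Add(1, Mul(2, 20)))) = Add(-900, Mul(20, Add(1, 40))) = Add(-900, Mul(20, 41)) = Add(-900, 820) = -80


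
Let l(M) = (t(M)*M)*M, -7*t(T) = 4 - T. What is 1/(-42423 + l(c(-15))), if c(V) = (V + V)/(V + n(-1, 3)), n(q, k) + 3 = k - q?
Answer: -2401/101860548 ≈ -2.3571e-5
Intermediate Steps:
t(T) = -4/7 + T/7 (t(T) = -(4 - T)/7 = -4/7 + T/7)
n(q, k) = -3 + k - q (n(q, k) = -3 + (k - q) = -3 + k - q)
c(V) = 2*V/(1 + V) (c(V) = (V + V)/(V + (-3 + 3 - 1*(-1))) = (2*V)/(V + (-3 + 3 + 1)) = (2*V)/(V + 1) = (2*V)/(1 + V) = 2*V/(1 + V))
l(M) = M²*(-4/7 + M/7) (l(M) = ((-4/7 + M/7)*M)*M = (M*(-4/7 + M/7))*M = M²*(-4/7 + M/7))
1/(-42423 + l(c(-15))) = 1/(-42423 + (2*(-15)/(1 - 15))²*(-4 + 2*(-15)/(1 - 15))/7) = 1/(-42423 + (2*(-15)/(-14))²*(-4 + 2*(-15)/(-14))/7) = 1/(-42423 + (2*(-15)*(-1/14))²*(-4 + 2*(-15)*(-1/14))/7) = 1/(-42423 + (15/7)²*(-4 + 15/7)/7) = 1/(-42423 + (⅐)*(225/49)*(-13/7)) = 1/(-42423 - 2925/2401) = 1/(-101860548/2401) = -2401/101860548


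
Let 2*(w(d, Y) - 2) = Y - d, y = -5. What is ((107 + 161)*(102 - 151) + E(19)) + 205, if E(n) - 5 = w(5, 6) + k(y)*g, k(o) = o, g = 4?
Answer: -25879/2 ≈ -12940.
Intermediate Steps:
w(d, Y) = 2 + Y/2 - d/2 (w(d, Y) = 2 + (Y - d)/2 = 2 + (Y/2 - d/2) = 2 + Y/2 - d/2)
E(n) = -25/2 (E(n) = 5 + ((2 + (½)*6 - ½*5) - 5*4) = 5 + ((2 + 3 - 5/2) - 20) = 5 + (5/2 - 20) = 5 - 35/2 = -25/2)
((107 + 161)*(102 - 151) + E(19)) + 205 = ((107 + 161)*(102 - 151) - 25/2) + 205 = (268*(-49) - 25/2) + 205 = (-13132 - 25/2) + 205 = -26289/2 + 205 = -25879/2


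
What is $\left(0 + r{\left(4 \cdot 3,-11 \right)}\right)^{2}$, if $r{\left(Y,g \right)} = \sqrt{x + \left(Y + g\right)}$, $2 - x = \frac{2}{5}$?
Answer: $\frac{13}{5} \approx 2.6$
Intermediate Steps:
$x = \frac{8}{5}$ ($x = 2 - \frac{2}{5} = \frac{8}{5} \approx 1.6$)
$r{\left(Y,g \right)} = \sqrt{\frac{8}{5} + Y + g}$ ($r{\left(Y,g \right)} = \sqrt{\frac{8}{5} + \left(Y + g\right)} = \sqrt{\frac{8}{5} + Y + g}$)
$\left(0 + r{\left(4 \cdot 3,-11 \right)}\right)^{2} = \left(0 + \frac{\sqrt{40 + 25 \cdot 4 \cdot 3 + 25 \left(-11\right)}}{5}\right)^{2} = \left(0 + \frac{\sqrt{40 + 25 \cdot 12 - 275}}{5}\right)^{2} = \left(0 + \frac{\sqrt{40 + 300 - 275}}{5}\right)^{2} = \left(0 + \frac{\sqrt{65}}{5}\right)^{2} = \left(\frac{\sqrt{65}}{5}\right)^{2} = \frac{13}{5}$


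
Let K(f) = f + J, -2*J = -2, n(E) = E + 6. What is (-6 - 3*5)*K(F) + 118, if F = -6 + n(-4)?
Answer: 181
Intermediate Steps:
n(E) = 6 + E
J = 1 (J = -½*(-2) = 1)
F = -4 (F = -6 + (6 - 4) = -6 + 2 = -4)
K(f) = 1 + f (K(f) = f + 1 = 1 + f)
(-6 - 3*5)*K(F) + 118 = (-6 - 3*5)*(1 - 4) + 118 = (-6 - 15)*(-3) + 118 = -21*(-3) + 118 = 63 + 118 = 181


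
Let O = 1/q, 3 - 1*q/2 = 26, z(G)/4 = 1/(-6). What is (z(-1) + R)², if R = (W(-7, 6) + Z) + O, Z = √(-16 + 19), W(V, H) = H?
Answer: 594421/19044 + 733*√3/69 ≈ 49.613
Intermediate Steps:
z(G) = -⅔ (z(G) = 4/(-6) = 4*(-⅙) = -⅔)
q = -46 (q = 6 - 2*26 = 6 - 52 = -46)
Z = √3 ≈ 1.7320
O = -1/46 (O = 1/(-46) = -1/46 ≈ -0.021739)
R = 275/46 + √3 (R = (6 + √3) - 1/46 = 275/46 + √3 ≈ 7.7103)
(z(-1) + R)² = (-⅔ + (275/46 + √3))² = (733/138 + √3)²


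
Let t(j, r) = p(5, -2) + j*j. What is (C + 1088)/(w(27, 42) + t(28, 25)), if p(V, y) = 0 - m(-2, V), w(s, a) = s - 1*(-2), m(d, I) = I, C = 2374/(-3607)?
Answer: 1961021/1457228 ≈ 1.3457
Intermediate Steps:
C = -2374/3607 (C = 2374*(-1/3607) = -2374/3607 ≈ -0.65816)
w(s, a) = 2 + s (w(s, a) = s + 2 = 2 + s)
p(V, y) = -V (p(V, y) = 0 - V = -V)
t(j, r) = -5 + j**2 (t(j, r) = -1*5 + j*j = -5 + j**2)
(C + 1088)/(w(27, 42) + t(28, 25)) = (-2374/3607 + 1088)/((2 + 27) + (-5 + 28**2)) = 3922042/(3607*(29 + (-5 + 784))) = 3922042/(3607*(29 + 779)) = (3922042/3607)/808 = (3922042/3607)*(1/808) = 1961021/1457228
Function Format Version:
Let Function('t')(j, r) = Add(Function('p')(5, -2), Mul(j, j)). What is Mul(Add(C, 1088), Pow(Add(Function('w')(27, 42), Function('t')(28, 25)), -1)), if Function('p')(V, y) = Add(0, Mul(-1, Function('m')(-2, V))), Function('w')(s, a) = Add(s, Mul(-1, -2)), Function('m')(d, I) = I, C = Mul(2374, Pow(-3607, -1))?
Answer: Rational(1961021, 1457228) ≈ 1.3457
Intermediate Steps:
C = Rational(-2374, 3607) (C = Mul(2374, Rational(-1, 3607)) = Rational(-2374, 3607) ≈ -0.65816)
Function('w')(s, a) = Add(2, s) (Function('w')(s, a) = Add(s, 2) = Add(2, s))
Function('p')(V, y) = Mul(-1, V) (Function('p')(V, y) = Add(0, Mul(-1, V)) = Mul(-1, V))
Function('t')(j, r) = Add(-5, Pow(j, 2)) (Function('t')(j, r) = Add(Mul(-1, 5), Mul(j, j)) = Add(-5, Pow(j, 2)))
Mul(Add(C, 1088), Pow(Add(Function('w')(27, 42), Function('t')(28, 25)), -1)) = Mul(Add(Rational(-2374, 3607), 1088), Pow(Add(Add(2, 27), Add(-5, Pow(28, 2))), -1)) = Mul(Rational(3922042, 3607), Pow(Add(29, Add(-5, 784)), -1)) = Mul(Rational(3922042, 3607), Pow(Add(29, 779), -1)) = Mul(Rational(3922042, 3607), Pow(808, -1)) = Mul(Rational(3922042, 3607), Rational(1, 808)) = Rational(1961021, 1457228)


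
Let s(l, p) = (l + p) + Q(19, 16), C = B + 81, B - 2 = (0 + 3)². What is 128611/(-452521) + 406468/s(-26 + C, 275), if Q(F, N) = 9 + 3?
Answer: 183889906145/159739913 ≈ 1151.2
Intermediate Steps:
Q(F, N) = 12
B = 11 (B = 2 + (0 + 3)² = 2 + 3² = 2 + 9 = 11)
C = 92 (C = 11 + 81 = 92)
s(l, p) = 12 + l + p (s(l, p) = (l + p) + 12 = 12 + l + p)
128611/(-452521) + 406468/s(-26 + C, 275) = 128611/(-452521) + 406468/(12 + (-26 + 92) + 275) = 128611*(-1/452521) + 406468/(12 + 66 + 275) = -128611/452521 + 406468/353 = 183889906145/159739913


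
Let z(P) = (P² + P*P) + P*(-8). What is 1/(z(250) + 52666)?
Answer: 1/175666 ≈ 5.6926e-6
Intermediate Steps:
z(P) = -8*P + 2*P² (z(P) = (P² + P²) - 8*P = 2*P² - 8*P = -8*P + 2*P²)
1/(z(250) + 52666) = 1/(2*250*(-4 + 250) + 52666) = 1/(2*250*246 + 52666) = 1/(123000 + 52666) = 1/175666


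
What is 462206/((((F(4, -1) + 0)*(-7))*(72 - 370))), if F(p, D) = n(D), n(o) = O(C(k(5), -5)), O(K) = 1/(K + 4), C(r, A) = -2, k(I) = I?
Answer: 462206/1043 ≈ 443.15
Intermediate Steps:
O(K) = 1/(4 + K)
n(o) = ½ (n(o) = 1/(4 - 2) = 1/2 = ½)
F(p, D) = ½
462206/((((F(4, -1) + 0)*(-7))*(72 - 370))) = 462206/((((½ + 0)*(-7))*(72 - 370))) = 462206/((((½)*(-7))*(-298))) = 462206/((-7/2*(-298))) = 462206/1043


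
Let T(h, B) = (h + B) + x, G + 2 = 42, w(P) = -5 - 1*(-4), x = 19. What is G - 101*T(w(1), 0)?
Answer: -1778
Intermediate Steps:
w(P) = -1 (w(P) = -5 + 4 = -1)
G = 40 (G = -2 + 42 = 40)
T(h, B) = 19 + B + h (T(h, B) = (h + B) + 19 = (B + h) + 19 = 19 + B + h)
G - 101*T(w(1), 0) = 40 - 101*(19 + 0 - 1) = 40 - 101*18 = 40 - 1818 = -1778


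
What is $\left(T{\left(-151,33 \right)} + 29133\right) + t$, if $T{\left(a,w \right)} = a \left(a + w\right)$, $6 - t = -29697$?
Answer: $76654$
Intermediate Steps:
$t = 29703$ ($t = 6 - -29697 = 6 + 29697 = 29703$)
$\left(T{\left(-151,33 \right)} + 29133\right) + t = \left(- 151 \left(-151 + 33\right) + 29133\right) + 29703 = \left(\left(-151\right) \left(-118\right) + 29133\right) + 29703 = \left(17818 + 29133\right) + 29703 = 46951 + 29703 = 76654$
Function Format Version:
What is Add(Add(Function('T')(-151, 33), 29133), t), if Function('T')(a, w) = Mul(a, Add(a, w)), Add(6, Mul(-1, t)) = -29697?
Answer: 76654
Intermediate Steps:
t = 29703 (t = Add(6, Mul(-1, -29697)) = Add(6, 29697) = 29703)
Add(Add(Function('T')(-151, 33), 29133), t) = Add(Add(Mul(-151, Add(-151, 33)), 29133), 29703) = Add(Add(Mul(-151, -118), 29133), 29703) = Add(Add(17818, 29133), 29703) = Add(46951, 29703) = 76654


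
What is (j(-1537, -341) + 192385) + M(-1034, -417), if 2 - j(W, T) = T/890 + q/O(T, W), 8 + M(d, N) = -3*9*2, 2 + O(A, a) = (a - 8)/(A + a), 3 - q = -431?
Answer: 126393787327/655930 ≈ 1.9269e+5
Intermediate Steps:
q = 434 (q = 3 - 1*(-431) = 3 + 431 = 434)
O(A, a) = -2 + (-8 + a)/(A + a) (O(A, a) = -2 + (a - 8)/(A + a) = -2 + (-8 + a)/(A + a))
M(d, N) = -62 (M(d, N) = -8 - 3*9*2 = -8 - 27*2 = -8 - 54 = -62)
j(W, T) = 2 - T/890 - 434*(T + W)/(-8 - W - 2*T) (j(W, T) = 2 - (T/890 + 434/(((-8 - W - 2*T)/(T + W)))) = 2 - (T*(1/890) + 434*((T + W)/(-8 - W - 2*T))) = 2 - (T/890 + 434*(T + W)/(-8 - W - 2*T)) = 2 + (-T/890 - 434*(T + W)/(-8 - W - 2*T)) = 2 - T/890 - 434*(T + W)/(-8 - W - 2*T))
(j(-1537, -341) + 192385) + M(-1034, -417) = ((386260*(-341) + 386260*(-1537) + (1780 - 1*(-341))*(8 - 1537 + 2*(-341)))/(890*(8 - 1537 + 2*(-341))) + 192385) - 62 = ((-131714660 - 593681620 + (1780 + 341)*(8 - 1537 - 682))/(890*(8 - 1537 - 682)) + 192385) - 62 = ((1/890)*(-131714660 - 593681620 + 2121*(-2211))/(-2211) + 192385) - 62 = ((1/890)*(-1/2211)*(-131714660 - 593681620 - 4689531) + 192385) - 62 = ((1/890)*(-1/2211)*(-730085811) + 192385) - 62 = (243361937/655930 + 192385) - 62 = 126434454987/655930 - 62 = 126393787327/655930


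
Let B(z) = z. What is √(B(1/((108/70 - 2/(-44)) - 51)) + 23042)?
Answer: 2*√8338743906897/38047 ≈ 151.80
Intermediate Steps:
√(B(1/((108/70 - 2/(-44)) - 51)) + 23042) = √(1/((108/70 - 2/(-44)) - 51) + 23042) = √(1/((108*(1/70) - 2*(-1/44)) - 51) + 23042) = √(1/((54/35 + 1/22) - 51) + 23042) = √(1/(1223/770 - 51) + 23042) = √(1/(-38047/770) + 23042) = √(-770/38047 + 23042) = √(876678204/38047) = 2*√8338743906897/38047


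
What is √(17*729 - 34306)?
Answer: I*√21913 ≈ 148.03*I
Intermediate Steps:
√(17*729 - 34306) = √(12393 - 34306) = √(-21913) = I*√21913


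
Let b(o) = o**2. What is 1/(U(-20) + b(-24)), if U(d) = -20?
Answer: 1/556 ≈ 0.0017986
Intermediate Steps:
1/(U(-20) + b(-24)) = 1/(-20 + (-24)**2) = 1/(-20 + 576) = 1/556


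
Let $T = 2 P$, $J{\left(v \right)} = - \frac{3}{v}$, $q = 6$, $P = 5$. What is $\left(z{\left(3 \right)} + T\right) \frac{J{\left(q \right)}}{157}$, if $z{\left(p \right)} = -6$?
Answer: $- \frac{2}{157} \approx -0.012739$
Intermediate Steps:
$T = 10$ ($T = 2 \cdot 5 = 10$)
$\left(z{\left(3 \right)} + T\right) \frac{J{\left(q \right)}}{157} = \left(-6 + 10\right) \frac{\left(-3\right) \frac{1}{6}}{157} = 4 \left(-3\right) \frac{1}{6} \cdot \frac{1}{157} = 4 \left(\left(- \frac{1}{2}\right) \frac{1}{157}\right) = 4 \left(- \frac{1}{314}\right) = - \frac{2}{157}$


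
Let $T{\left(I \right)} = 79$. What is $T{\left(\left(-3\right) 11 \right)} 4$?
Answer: $316$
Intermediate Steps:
$T{\left(\left(-3\right) 11 \right)} 4 = 79 \cdot 4 = 316$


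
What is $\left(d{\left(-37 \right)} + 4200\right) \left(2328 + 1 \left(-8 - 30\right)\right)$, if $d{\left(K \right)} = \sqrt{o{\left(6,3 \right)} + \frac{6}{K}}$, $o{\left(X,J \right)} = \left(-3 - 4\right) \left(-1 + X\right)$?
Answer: $9618000 + \frac{2290 i \sqrt{48137}}{37} \approx 9.618 \cdot 10^{6} + 13579.0 i$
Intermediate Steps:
$o{\left(X,J \right)} = 7 - 7 X$ ($o{\left(X,J \right)} = - 7 \left(-1 + X\right) = 7 - 7 X$)
$d{\left(K \right)} = \sqrt{-35 + \frac{6}{K}}$ ($d{\left(K \right)} = \sqrt{\left(7 - 42\right) + \frac{6}{K}} = \sqrt{-35 + \frac{6}{K}}$)
$\left(d{\left(-37 \right)} + 4200\right) \left(2328 + 1 \left(-8 - 30\right)\right) = \left(\sqrt{-35 + \frac{6}{-37}} + 4200\right) \left(2328 + 1 \left(-8 - 30\right)\right) = \left(\sqrt{-35 + 6 \left(- \frac{1}{37}\right)} + 4200\right) \left(2328 + 1 \left(-38\right)\right) = \left(\sqrt{-35 - \frac{6}{37}} + 4200\right) \left(2328 - 38\right) = \left(\sqrt{- \frac{1301}{37}} + 4200\right) 2290 = \left(\frac{i \sqrt{48137}}{37} + 4200\right) 2290 = \left(4200 + \frac{i \sqrt{48137}}{37}\right) 2290 = 9618000 + \frac{2290 i \sqrt{48137}}{37}$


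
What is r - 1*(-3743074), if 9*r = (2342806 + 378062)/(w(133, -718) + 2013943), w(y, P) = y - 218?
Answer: 11307029732716/3020787 ≈ 3.7431e+6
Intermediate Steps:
w(y, P) = -218 + y
r = 453478/3020787 (r = ((2342806 + 378062)/((-218 + 133) + 2013943))/9 = (2720868/(-85 + 2013943))/9 = (2720868/2013858)/9 = (2720868*(1/2013858))/9 = (1/9)*(453478/335643) = 453478/3020787 ≈ 0.15012)
r - 1*(-3743074) = 453478/3020787 - 1*(-3743074) = 453478/3020787 + 3743074 = 11307029732716/3020787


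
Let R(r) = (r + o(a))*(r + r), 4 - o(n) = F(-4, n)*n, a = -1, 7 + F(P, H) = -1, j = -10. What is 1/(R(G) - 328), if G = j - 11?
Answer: 1/722 ≈ 0.0013850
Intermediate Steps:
F(P, H) = -8 (F(P, H) = -7 - 1 = -8)
G = -21 (G = -10 - 11 = -21)
o(n) = 4 + 8*n (o(n) = 4 - (-8)*n = 4 + 8*n)
R(r) = 2*r*(-4 + r) (R(r) = (r + (4 + 8*(-1)))*(r + r) = (r + (4 - 8))*(2*r) = (r - 4)*(2*r) = (-4 + r)*(2*r) = 2*r*(-4 + r))
1/(R(G) - 328) = 1/(2*(-21)*(-4 - 21) - 328) = 1/(2*(-21)*(-25) - 328) = 1/(1050 - 328) = 1/722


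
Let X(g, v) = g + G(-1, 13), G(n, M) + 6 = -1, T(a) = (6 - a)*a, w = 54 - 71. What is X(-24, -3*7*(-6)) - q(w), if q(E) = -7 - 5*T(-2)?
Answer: -104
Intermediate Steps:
w = -17
T(a) = a*(6 - a)
G(n, M) = -7 (G(n, M) = -6 - 1 = -7)
q(E) = 73 (q(E) = -7 - (-10)*(6 - 1*(-2)) = -7 - (-10)*(6 + 2) = -7 - (-10)*8 = -7 - 5*(-16) = -7 + 80 = 73)
X(g, v) = -7 + g (X(g, v) = g - 7 = -7 + g)
X(-24, -3*7*(-6)) - q(w) = (-7 - 24) - 1*73 = -31 - 73 = -104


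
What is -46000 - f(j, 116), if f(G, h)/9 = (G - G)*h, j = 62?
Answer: -46000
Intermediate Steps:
f(G, h) = 0 (f(G, h) = 9*((G - G)*h) = 9*(0*h) = 9*0 = 0)
-46000 - f(j, 116) = -46000 - 1*0 = -46000 + 0 = -46000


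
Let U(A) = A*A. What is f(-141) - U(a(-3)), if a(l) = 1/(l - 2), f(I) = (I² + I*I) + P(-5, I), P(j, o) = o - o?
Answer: 994049/25 ≈ 39762.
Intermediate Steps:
P(j, o) = 0
f(I) = 2*I² (f(I) = (I² + I*I) + 0 = (I² + I²) + 0 = 2*I² + 0 = 2*I²)
a(l) = 1/(-2 + l)
U(A) = A²
f(-141) - U(a(-3)) = 2*(-141)² - (1/(-2 - 3))² = 2*19881 - (1/(-5))² = 39762 - (-⅕)² = 39762 - 1*1/25 = 39762 - 1/25 = 994049/25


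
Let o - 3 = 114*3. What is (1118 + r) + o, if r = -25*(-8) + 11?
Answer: 1674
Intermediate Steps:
o = 345 (o = 3 + 114*3 = 3 + 342 = 345)
r = 211 (r = 200 + 11 = 211)
(1118 + r) + o = (1118 + 211) + 345 = 1329 + 345 = 1674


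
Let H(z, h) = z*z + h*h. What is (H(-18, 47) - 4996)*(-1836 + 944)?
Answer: 2196996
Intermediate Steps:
H(z, h) = h**2 + z**2 (H(z, h) = z**2 + h**2 = h**2 + z**2)
(H(-18, 47) - 4996)*(-1836 + 944) = ((47**2 + (-18)**2) - 4996)*(-1836 + 944) = ((2209 + 324) - 4996)*(-892) = (2533 - 4996)*(-892) = -2463*(-892) = 2196996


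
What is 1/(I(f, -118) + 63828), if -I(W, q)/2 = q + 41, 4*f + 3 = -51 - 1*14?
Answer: 1/63982 ≈ 1.5629e-5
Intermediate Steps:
f = -17 (f = -3/4 + (-51 - 1*14)/4 = -3/4 + (-51 - 14)/4 = -3/4 + (1/4)*(-65) = -3/4 - 65/4 = -17)
I(W, q) = -82 - 2*q (I(W, q) = -2*(q + 41) = -2*(41 + q) = -82 - 2*q)
1/(I(f, -118) + 63828) = 1/((-82 - 2*(-118)) + 63828) = 1/((-82 + 236) + 63828) = 1/(154 + 63828) = 1/63982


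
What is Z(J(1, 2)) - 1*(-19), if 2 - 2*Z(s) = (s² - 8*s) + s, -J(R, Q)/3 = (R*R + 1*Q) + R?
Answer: -94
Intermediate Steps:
J(R, Q) = -3*Q - 3*R - 3*R² (J(R, Q) = -3*((R*R + 1*Q) + R) = -3*((R² + Q) + R) = -3*((Q + R²) + R) = -3*(Q + R + R²) = -3*Q - 3*R - 3*R²)
Z(s) = 1 - s²/2 + 7*s/2 (Z(s) = 1 - ((s² - 8*s) + s)/2 = 1 - (s² - 7*s)/2 = 1 + (-s²/2 + 7*s/2) = 1 - s²/2 + 7*s/2)
Z(J(1, 2)) - 1*(-19) = (1 - (-3*2 - 3*1 - 3*1²)²/2 + 7*(-3*2 - 3*1 - 3*1²)/2) - 1*(-19) = (1 - (-6 - 3 - 3*1)²/2 + 7*(-6 - 3 - 3*1)/2) + 19 = (1 - (-6 - 3 - 3)²/2 + 7*(-6 - 3 - 3)/2) + 19 = (1 - ½*(-12)² + (7/2)*(-12)) + 19 = (1 - ½*144 - 42) + 19 = (1 - 72 - 42) + 19 = -113 + 19 = -94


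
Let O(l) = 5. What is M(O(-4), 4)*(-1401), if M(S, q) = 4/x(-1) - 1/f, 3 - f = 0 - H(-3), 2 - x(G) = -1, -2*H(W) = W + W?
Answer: -3269/2 ≈ -1634.5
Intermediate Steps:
H(W) = -W (H(W) = -(W + W)/2 = -W)
x(G) = 3 (x(G) = 2 - 1*(-1) = 2 + 1 = 3)
f = 6 (f = 3 - (0 - (-1)*(-3)) = 3 - (0 - 1*3) = 3 - (0 - 3) = 3 - 1*(-3) = 3 + 3 = 6)
M(S, q) = 7/6 (M(S, q) = 4/3 - 1/6 = 7/6)
M(O(-4), 4)*(-1401) = (7/6)*(-1401) = -3269/2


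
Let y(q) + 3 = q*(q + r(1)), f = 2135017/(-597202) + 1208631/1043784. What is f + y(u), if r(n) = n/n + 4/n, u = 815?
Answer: 69430226053353905/103891648728 ≈ 6.6830e+5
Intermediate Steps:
r(n) = 1 + 4/n
f = -251116622311/103891648728 (f = 2135017*(-1/597202) + 1208631*(1/1043784) = -2135017/597202 + 402877/347928 = -251116622311/103891648728 ≈ -2.4171)
y(q) = -3 + q*(5 + q) (y(q) = -3 + q*(q + (4 + 1)/1) = -3 + q*(q + 1*5) = -3 + q*(q + 5) = -3 + q*(5 + q))
f + y(u) = -251116622311/103891648728 + (-3 + 815² + 5*815) = -251116622311/103891648728 + (-3 + 664225 + 4075) = -251116622311/103891648728 + 668297 = 69430226053353905/103891648728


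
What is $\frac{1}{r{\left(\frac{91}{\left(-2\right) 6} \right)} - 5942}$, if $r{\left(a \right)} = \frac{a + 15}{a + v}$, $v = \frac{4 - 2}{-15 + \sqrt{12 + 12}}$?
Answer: $- \frac{3428249491}{20373946792075} - \frac{1424 \sqrt{6}}{20373946792075} \approx -0.00016827$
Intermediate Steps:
$v = \frac{2}{-15 + 2 \sqrt{6}}$ ($v = \frac{2}{-15 + \sqrt{24}} = \frac{2}{-15 + 2 \sqrt{6}} \approx -0.198$)
$r{\left(a \right)} = \frac{15 + a}{- \frac{10}{67} + a - \frac{4 \sqrt{6}}{201}}$ ($r{\left(a \right)} = \frac{a + 15}{a - \left(\frac{10}{67} + \frac{4 \sqrt{6}}{201}\right)} = \frac{15 + a}{- \frac{10}{67} + a - \frac{4 \sqrt{6}}{201}}$)
$\frac{1}{r{\left(\frac{91}{\left(-2\right) 6} \right)} - 5942} = \frac{1}{\frac{201 \left(15 + \frac{91}{\left(-2\right) 6}\right)}{-30 - 4 \sqrt{6} + 201 \frac{91}{\left(-2\right) 6}} - 5942} = \frac{1}{\frac{201 \left(15 + \frac{91}{-12}\right)}{-30 - 4 \sqrt{6} + 201 \frac{91}{-12}} - 5942} = \frac{1}{\frac{201 \left(15 + 91 \left(- \frac{1}{12}\right)\right)}{-30 - 4 \sqrt{6} + 201 \cdot 91 \left(- \frac{1}{12}\right)} - 5942} = \frac{1}{\frac{201 \left(15 - \frac{91}{12}\right)}{-30 - 4 \sqrt{6} + 201 \left(- \frac{91}{12}\right)} - 5942} = \frac{1}{201 \frac{1}{-30 - 4 \sqrt{6} - \frac{6097}{4}} \cdot \frac{89}{12} - 5942} = \frac{1}{201 \frac{1}{- \frac{6217}{4} - 4 \sqrt{6}} \cdot \frac{89}{12} - 5942} = \frac{1}{\frac{5963}{4 \left(- \frac{6217}{4} - 4 \sqrt{6}\right)} - 5942} = \frac{1}{-5942 + \frac{5963}{4 \left(- \frac{6217}{4} - 4 \sqrt{6}\right)}}$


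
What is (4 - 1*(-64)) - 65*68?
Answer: -4352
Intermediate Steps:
(4 - 1*(-64)) - 65*68 = (4 + 64) - 4420 = 68 - 4420 = -4352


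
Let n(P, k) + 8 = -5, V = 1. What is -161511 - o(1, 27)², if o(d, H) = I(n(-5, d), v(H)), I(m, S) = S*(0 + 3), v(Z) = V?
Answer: -161520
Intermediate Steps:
v(Z) = 1
n(P, k) = -13 (n(P, k) = -8 - 5 = -13)
I(m, S) = 3*S (I(m, S) = S*3 = 3*S)
o(d, H) = 3 (o(d, H) = 3*1 = 3)
-161511 - o(1, 27)² = -161511 - 1*3² = -161511 - 1*9 = -161511 - 9 = -161520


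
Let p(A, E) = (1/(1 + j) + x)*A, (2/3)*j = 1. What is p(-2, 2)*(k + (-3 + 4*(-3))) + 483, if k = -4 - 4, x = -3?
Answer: 1817/5 ≈ 363.40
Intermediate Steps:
j = 3/2 (j = (3/2)*1 = 3/2 ≈ 1.5000)
p(A, E) = -13*A/5 (p(A, E) = (1/(1 + 3/2) - 3)*A = (1/(5/2) - 3)*A = (2/5 - 3)*A = -13*A/5)
k = -8
p(-2, 2)*(k + (-3 + 4*(-3))) + 483 = (-13/5*(-2))*(-8 + (-3 + 4*(-3))) + 483 = 26*(-8 + (-3 - 12))/5 + 483 = 26*(-8 - 15)/5 + 483 = (26/5)*(-23) + 483 = -598/5 + 483 = 1817/5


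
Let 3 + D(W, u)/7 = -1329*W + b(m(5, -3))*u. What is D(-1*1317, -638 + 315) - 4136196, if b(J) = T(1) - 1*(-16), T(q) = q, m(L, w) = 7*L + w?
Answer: 8077397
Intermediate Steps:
m(L, w) = w + 7*L
b(J) = 17 (b(J) = 1 - 1*(-16) = 1 + 16 = 17)
D(W, u) = -21 - 9303*W + 119*u (D(W, u) = -21 + 7*(-1329*W + 17*u) = -21 + (-9303*W + 119*u) = -21 - 9303*W + 119*u)
D(-1*1317, -638 + 315) - 4136196 = (-21 - (-9303)*1317 + 119*(-638 + 315)) - 4136196 = (-21 - 9303*(-1317) + 119*(-323)) - 4136196 = (-21 + 12252051 - 38437) - 4136196 = 12213593 - 4136196 = 8077397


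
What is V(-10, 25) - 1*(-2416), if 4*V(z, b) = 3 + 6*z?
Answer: 9607/4 ≈ 2401.8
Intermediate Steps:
V(z, b) = ¾ + 3*z/2 (V(z, b) = (3 + 6*z)/4 = ¾ + 3*z/2)
V(-10, 25) - 1*(-2416) = (¾ + (3/2)*(-10)) - 1*(-2416) = (¾ - 15) + 2416 = -57/4 + 2416 = 9607/4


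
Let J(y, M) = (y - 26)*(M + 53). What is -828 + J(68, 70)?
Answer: 4338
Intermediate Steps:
J(y, M) = (-26 + y)*(53 + M)
-828 + J(68, 70) = -828 + (-1378 - 26*70 + 53*68 + 70*68) = -828 + (-1378 - 1820 + 3604 + 4760) = -828 + 5166 = 4338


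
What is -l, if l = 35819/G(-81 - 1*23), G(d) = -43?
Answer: 833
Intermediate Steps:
l = -833 (l = 35819/(-43) = 35819*(-1/43) = -833)
-l = -1*(-833) = 833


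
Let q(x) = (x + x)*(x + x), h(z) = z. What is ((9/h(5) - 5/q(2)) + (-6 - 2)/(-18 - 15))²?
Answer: 20857489/6969600 ≈ 2.9926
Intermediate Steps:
q(x) = 4*x² (q(x) = (2*x)*(2*x) = 4*x²)
((9/h(5) - 5/q(2)) + (-6 - 2)/(-18 - 15))² = ((9/5 - 5/(4*2²)) + (-6 - 2)/(-18 - 15))² = ((9*(⅕) - 5/(4*4)) - 8/(-33))² = ((9/5 - 5/16) - 8*(-1/33))² = ((9/5 - 5*1/16) + 8/33)² = ((9/5 - 5/16) + 8/33)² = (119/80 + 8/33)² = (4567/2640)² = 20857489/6969600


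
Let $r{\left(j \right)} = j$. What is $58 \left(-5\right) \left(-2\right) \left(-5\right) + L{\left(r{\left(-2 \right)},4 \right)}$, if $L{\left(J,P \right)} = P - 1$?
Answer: $-2897$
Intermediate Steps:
$L{\left(J,P \right)} = -1 + P$
$58 \left(-5\right) \left(-2\right) \left(-5\right) + L{\left(r{\left(-2 \right)},4 \right)} = 58 \left(-5\right) \left(-2\right) \left(-5\right) + \left(-1 + 4\right) = 58 \cdot 10 \left(-5\right) + 3 = 58 \left(-50\right) + 3 = -2900 + 3 = -2897$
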